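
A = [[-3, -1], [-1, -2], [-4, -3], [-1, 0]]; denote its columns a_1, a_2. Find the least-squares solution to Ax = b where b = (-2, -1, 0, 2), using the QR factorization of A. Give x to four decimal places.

a_1 = (-3, -1, -4, -1); ‖a_1‖ = 5.1962, so q_1 = (-0.5774, -0.1925, -0.7698, -0.1925).
q_1·a_2 = (-0.5774)·(-1) + (-0.1925)·(-2) + (-0.7698)·(-3) + (-0.1925)·0 = 3.2717.
u_2 = a_2 − 3.2717·q_1 = (0.8889, -1.3704, -0.4815, 0.6296).
‖u_2‖ = 1.8156, so q_2 = (0.4896, -0.7548, -0.2652, 0.3468).
Qᵀb = (0.9623, 0.4692).
Back-substitute: x_2 = 0.4692/1.8156 = 0.2584.
x_1 = (0.9623 − 3.2717·0.2584)/5.1962 = 0.0225.

x = (0.0225, 0.2584)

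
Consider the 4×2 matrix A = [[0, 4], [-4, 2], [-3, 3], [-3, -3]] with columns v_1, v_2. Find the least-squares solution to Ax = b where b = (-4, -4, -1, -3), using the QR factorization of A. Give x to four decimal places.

v_1 = (0, -4, -3, -3); ‖v_1‖ = 5.8310, so q_1 = (0.0000, -0.6860, -0.5145, -0.5145).
q_1·v_2 = 0.0000·4 + (-0.6860)·2 + (-0.5145)·3 + (-0.5145)·(-3) = -1.3720.
u_2 = v_2 + 1.3720·q_1 = (4.0000, 1.0588, 2.2941, -3.7059).
‖u_2‖ = 6.0098, so q_2 = (0.6656, 0.1762, 0.3817, -0.6166).
Qᵀb = (4.8020, -1.8989).
Back-substitute: x_2 = -1.8989/6.0098 = -0.3160.
x_1 = (4.8020 + 1.3720·(-0.3160))/5.8310 = 0.7492.

x = (0.7492, -0.3160)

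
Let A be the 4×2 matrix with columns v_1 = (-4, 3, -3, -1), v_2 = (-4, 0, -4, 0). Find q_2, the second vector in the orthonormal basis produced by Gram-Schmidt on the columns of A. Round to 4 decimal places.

q_1 = v_1/‖v_1‖ = (-4, 3, -3, -1)/5.9161 = (-0.6761, 0.5071, -0.5071, -0.1690).
r_{12} = q_1·v_2 = 4.7329.
u_2 = v_2 − 4.7329·q_1 = (-0.8000, -2.4000, -1.6000, 0.8000).
‖u_2‖ = 3.0984, so q_2 = (-0.2582, -0.7746, -0.5164, 0.2582).

q_2 = (-0.2582, -0.7746, -0.5164, 0.2582)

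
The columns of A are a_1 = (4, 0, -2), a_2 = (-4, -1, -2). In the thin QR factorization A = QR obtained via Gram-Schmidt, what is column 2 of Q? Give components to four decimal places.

a_1 = (4, 0, -2); ‖a_1‖ = 4.4721, so q_1 = (0.8944, 0.0000, -0.4472).
q_1·a_2 = 0.8944·(-4) + 0.0000·(-1) + (-0.4472)·(-2) = -2.6833.
u_2 = a_2 + 2.6833·q_1 = (-1.6000, -1.0000, -3.2000).
‖u_2‖ = 3.7148, so q_2 = (-0.4307, -0.2692, -0.8614).

q_2 = (-0.4307, -0.2692, -0.8614)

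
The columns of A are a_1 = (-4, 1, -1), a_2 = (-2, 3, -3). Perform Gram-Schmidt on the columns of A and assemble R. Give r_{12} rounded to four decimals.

a_1 = (-4, 1, -1); ‖a_1‖ = 4.2426, so e_1 = (-0.9428, 0.2357, -0.2357).
r_{12} = e_1·a_2 = 3.2998.

r_{12} = 3.2998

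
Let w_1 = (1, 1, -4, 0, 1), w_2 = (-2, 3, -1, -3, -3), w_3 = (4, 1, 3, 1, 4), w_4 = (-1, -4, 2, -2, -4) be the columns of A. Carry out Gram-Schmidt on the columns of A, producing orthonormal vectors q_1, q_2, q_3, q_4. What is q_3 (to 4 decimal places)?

w_1 = (1, 1, -4, 0, 1); ‖w_1‖ = 4.3589, so q_1 = (0.2294, 0.2294, -0.9177, 0.0000, 0.2294).
q_1·w_2 = 0.2294·(-2) + 0.2294·3 + (-0.9177)·(-1) + 0.0000·(-3) + 0.2294·(-3) = 0.4588.
u_2 = w_2 − 0.4588·q_1 = (-2.1053, 2.8947, -0.5789, -3.0000, -3.1053).
‖u_2‖ = 5.6382, so q_2 = (-0.3734, 0.5134, -0.1027, -0.5321, -0.5508).
q_1·w_3 = 0.2294·4 + 0.2294·1 + (-0.9177)·3 + 0.0000·1 + 0.2294·4 = -0.6882; q_2·w_3 = (-0.3734)·4 + 0.5134·1 + (-0.1027)·3 + (-0.5321)·1 + (-0.5508)·4 = -4.0233.
u_3 = w_3 + 0.6882·q_1 + 4.0233·q_2 = (2.6556, 3.2235, 1.9553, -1.1407, 1.9421).
‖u_3‖ = 5.1322, so q_3 = (0.5174, 0.6281, 0.3810, -0.2223, 0.3784).

q_3 = (0.5174, 0.6281, 0.3810, -0.2223, 0.3784)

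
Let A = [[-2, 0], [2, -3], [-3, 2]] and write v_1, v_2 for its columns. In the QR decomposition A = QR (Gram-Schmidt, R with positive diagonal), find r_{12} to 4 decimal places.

v_1 = (-2, 2, -3); ‖v_1‖ = 4.1231, so e_1 = (-0.4851, 0.4851, -0.7276).
r_{12} = e_1·v_2 = -2.9104.

r_{12} = -2.9104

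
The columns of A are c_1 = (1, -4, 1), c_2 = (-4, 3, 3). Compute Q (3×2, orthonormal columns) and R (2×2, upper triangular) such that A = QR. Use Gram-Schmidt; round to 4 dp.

c_1 = (1, -4, 1); ‖c_1‖ = 4.2426, so q_1 = (0.2357, -0.9428, 0.2357).
q_1·c_2 = 0.2357·(-4) + (-0.9428)·3 + 0.2357·3 = -3.0641.
u_2 = c_2 + 3.0641·q_1 = (-3.2778, 0.1111, 3.7222).
‖u_2‖ = 4.9610, so q_2 = (-0.6607, 0.0224, 0.7503).

Q = [[0.2357, -0.6607], [-0.9428, 0.0224], [0.2357, 0.7503]], R = [[4.2426, -3.0641], [0.0000, 4.9610]]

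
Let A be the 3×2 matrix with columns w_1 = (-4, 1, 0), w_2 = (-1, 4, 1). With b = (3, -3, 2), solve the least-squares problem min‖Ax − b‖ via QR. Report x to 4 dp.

w_1 = (-4, 1, 0); ‖w_1‖ = 4.1231, so e_1 = (-0.9701, 0.2425, 0.0000).
e_1·w_2 = (-0.9701)·(-1) + 0.2425·4 + 0.0000·1 = 1.9403.
u_2 = w_2 − 1.9403·e_1 = (0.8824, 3.5294, 1.0000).
‖u_2‖ = 3.7730, so e_2 = (0.2339, 0.9354, 0.2650).
Qᵀb = (-3.6380, -1.5747).
Back-substitute: x_2 = -1.5747/3.7730 = -0.4174.
x_1 = (-3.6380 − 1.9403·(-0.4174))/4.1231 = -0.6860.

x = (-0.6860, -0.4174)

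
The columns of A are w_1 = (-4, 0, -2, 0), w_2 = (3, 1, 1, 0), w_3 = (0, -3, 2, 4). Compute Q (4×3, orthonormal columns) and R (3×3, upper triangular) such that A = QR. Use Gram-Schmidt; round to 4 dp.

Q = [[-0.8944, 0.1826, -0.0415], [0.0000, 0.9129, 0.0415], [-0.4472, -0.3651, 0.0829], [0.0000, 0.0000, 0.9948]], R = [[4.4721, -3.1305, -0.8944], [0.0000, 1.0954, -3.4689], [0.0000, 0.0000, 4.0208]]

w_1 = (-4, 0, -2, 0); ‖w_1‖ = 4.4721, so e_1 = (-0.8944, 0.0000, -0.4472, 0.0000).
e_1·w_2 = (-0.8944)·3 + 0.0000·1 + (-0.4472)·1 + 0.0000·0 = -3.1305.
u_2 = w_2 + 3.1305·e_1 = (0.2000, 1.0000, -0.4000, 0.0000).
‖u_2‖ = 1.0954, so e_2 = (0.1826, 0.9129, -0.3651, 0.0000).
e_1·w_3 = (-0.8944)·0 + 0.0000·(-3) + (-0.4472)·2 + 0.0000·4 = -0.8944; e_2·w_3 = 0.1826·0 + 0.9129·(-3) + (-0.3651)·2 + 0.0000·4 = -3.4689.
u_3 = w_3 + 0.8944·e_1 + 3.4689·e_2 = (-0.1667, 0.1667, 0.3333, 4.0000).
‖u_3‖ = 4.0208, so e_3 = (-0.0415, 0.0415, 0.0829, 0.9948).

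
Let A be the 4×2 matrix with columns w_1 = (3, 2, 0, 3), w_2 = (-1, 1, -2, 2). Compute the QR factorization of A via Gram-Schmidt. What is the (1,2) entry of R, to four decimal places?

r_{12} = 1.0660

w_1 = (3, 2, 0, 3); ‖w_1‖ = 4.6904, so e_1 = (0.6396, 0.4264, 0.0000, 0.6396).
r_{12} = e_1·w_2 = 1.0660.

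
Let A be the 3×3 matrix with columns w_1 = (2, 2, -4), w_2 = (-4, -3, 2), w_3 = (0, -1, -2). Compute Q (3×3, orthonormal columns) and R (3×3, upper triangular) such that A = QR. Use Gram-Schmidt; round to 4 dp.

w_1 = (2, 2, -4); ‖w_1‖ = 4.8990, so e_1 = (0.4082, 0.4082, -0.8165).
e_1·w_2 = 0.4082·(-4) + 0.4082·(-3) + (-0.8165)·2 = -4.4907.
u_2 = w_2 + 4.4907·e_1 = (-2.1667, -1.1667, -1.6667).
‖u_2‖ = 2.9721, so e_2 = (-0.7290, -0.3925, -0.5608).
e_1·w_3 = 0.4082·0 + 0.4082·(-1) + (-0.8165)·(-2) = 1.2247; e_2·w_3 = (-0.7290)·0 + (-0.3925)·(-1) + (-0.5608)·(-2) = 1.5141.
u_3 = w_3 − 1.2247·e_1 − 1.5141·e_2 = (0.6038, -0.9057, -0.1509).
‖u_3‖ = 1.0989, so e_3 = (0.5494, -0.8242, -0.1374).

Q = [[0.4082, -0.7290, 0.5494], [0.4082, -0.3925, -0.8242], [-0.8165, -0.5608, -0.1374]], R = [[4.8990, -4.4907, 1.2247], [0.0000, 2.9721, 1.5141], [0.0000, 0.0000, 1.0989]]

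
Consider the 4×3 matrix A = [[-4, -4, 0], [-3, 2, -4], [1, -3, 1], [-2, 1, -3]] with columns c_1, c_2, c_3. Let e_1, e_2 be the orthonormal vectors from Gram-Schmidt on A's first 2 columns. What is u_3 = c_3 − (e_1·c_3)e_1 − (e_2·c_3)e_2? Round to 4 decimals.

u_3 = (0.5714, -0.6286, -1.4971, -0.9486)

e_1 = c_1/‖c_1‖ = (-4, -3, 1, -2)/5.4772 = (-0.7303, -0.5477, 0.1826, -0.3651).
r_{12} = e_1·c_2 = 0.9129.
u_2 = c_2 − 0.9129·e_1 = (-3.3333, 2.5000, -3.1667, 1.3333).
‖u_2‖ = 5.4006, so e_2 = (-0.6172, 0.4629, -0.5864, 0.2469).
r_{13} = e_1·c_3 = 3.4689; r_{23} = e_2·c_3 = -3.1786.
u_3 = c_3 − 3.4689·e_1 + 3.1786·e_2 = (0.5714, -0.6286, -1.4971, -0.9486).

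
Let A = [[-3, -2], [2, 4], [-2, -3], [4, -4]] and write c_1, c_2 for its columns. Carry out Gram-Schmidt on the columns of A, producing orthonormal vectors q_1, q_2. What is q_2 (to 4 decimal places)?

c_1 = (-3, 2, -2, 4); ‖c_1‖ = 5.7446, so q_1 = (-0.5222, 0.3482, -0.3482, 0.6963).
q_1·c_2 = (-0.5222)·(-2) + 0.3482·4 + (-0.3482)·(-3) + 0.6963·(-4) = 0.6963.
u_2 = c_2 − 0.6963·q_1 = (-1.6364, 3.7576, -2.7576, -4.4848).
‖u_2‖ = 6.6720, so q_2 = (-0.2453, 0.5632, -0.4133, -0.6722).

q_2 = (-0.2453, 0.5632, -0.4133, -0.6722)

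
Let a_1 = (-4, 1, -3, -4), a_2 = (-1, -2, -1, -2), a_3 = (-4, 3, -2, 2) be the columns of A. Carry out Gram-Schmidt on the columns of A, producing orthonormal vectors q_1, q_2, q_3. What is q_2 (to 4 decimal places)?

q_2 = (0.0974, -0.9447, -0.0292, -0.3117)

a_1 = (-4, 1, -3, -4); ‖a_1‖ = 6.4807, so q_1 = (-0.6172, 0.1543, -0.4629, -0.6172).
q_1·a_2 = (-0.6172)·(-1) + 0.1543·(-2) + (-0.4629)·(-1) + (-0.6172)·(-2) = 2.0059.
u_2 = a_2 − 2.0059·q_1 = (0.2381, -2.3095, -0.0714, -0.7619).
‖u_2‖ = 2.4446, so q_2 = (0.0974, -0.9447, -0.0292, -0.3117).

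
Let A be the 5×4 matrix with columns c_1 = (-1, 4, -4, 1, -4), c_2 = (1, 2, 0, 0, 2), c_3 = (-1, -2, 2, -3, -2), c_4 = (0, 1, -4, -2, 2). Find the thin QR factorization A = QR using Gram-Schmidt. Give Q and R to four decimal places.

c_1 = (-1, 4, -4, 1, -4); ‖c_1‖ = 7.0711, so q_1 = (-0.1414, 0.5657, -0.5657, 0.1414, -0.5657).
q_1·c_2 = (-0.1414)·1 + 0.5657·2 + (-0.5657)·0 + 0.1414·0 + (-0.5657)·2 = -0.1414.
u_2 = c_2 + 0.1414·q_1 = (0.9800, 2.0800, -0.0800, 0.0200, 1.9200).
‖u_2‖ = 2.9967, so q_2 = (0.3270, 0.6941, -0.0267, 0.0067, 0.6407).
q_1·c_3 = (-0.1414)·(-1) + 0.5657·(-2) + (-0.5657)·2 + 0.1414·(-3) + (-0.5657)·(-2) = -1.4142; q_2·c_3 = 0.3270·(-1) + 0.6941·(-2) + (-0.0267)·2 + 0.0067·(-3) + 0.6407·(-2) = -3.0701.
u_3 = c_3 + 1.4142·q_1 + 3.0701·q_2 = (-0.1960, 0.9310, 1.1180, -2.7795, -0.8330).
‖u_3‖ = 3.2519, so q_3 = (-0.0603, 0.2863, 0.3438, -0.8547, -0.2561).
q_1·c_4 = (-0.1414)·0 + 0.5657·1 + (-0.5657)·(-4) + 0.1414·(-2) + (-0.5657)·2 = 1.4142; q_2·c_4 = 0.3270·0 + 0.6941·1 + (-0.0267)·(-4) + 0.0067·(-2) + 0.6407·2 = 2.0690; q_3·c_4 = (-0.0603)·0 + 0.2863·1 + 0.3438·(-4) + (-0.8547)·(-2) + (-0.2561)·2 = 0.1082.
u_4 = c_4 − 1.4142·q_1 − 2.0690·q_2 − 0.1082·q_3 = (-0.4701, -1.2671, -3.1820, -2.1213, 1.5021).
‖u_4‖ = 4.3252, so q_4 = (-0.1087, -0.2929, -0.7357, -0.4905, 0.3473).

Q = [[-0.1414, 0.3270, -0.0603, -0.1087], [0.5657, 0.6941, 0.2863, -0.2929], [-0.5657, -0.0267, 0.3438, -0.7357], [0.1414, 0.0067, -0.8547, -0.4905], [-0.5657, 0.6407, -0.2561, 0.3473]], R = [[7.0711, -0.1414, -1.4142, 1.4142], [0.0000, 2.9967, -3.0701, 2.0690], [0.0000, 0.0000, 3.2519, 0.1082], [0.0000, 0.0000, 0.0000, 4.3252]]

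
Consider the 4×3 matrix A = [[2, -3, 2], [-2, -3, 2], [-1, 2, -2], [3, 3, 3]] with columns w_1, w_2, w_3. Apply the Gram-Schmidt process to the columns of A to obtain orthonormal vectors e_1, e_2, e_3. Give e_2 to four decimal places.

e_2 = (-0.7104, -0.4179, 0.4492, 0.3448)

e_1 = w_1/‖w_1‖ = (2, -2, -1, 3)/4.2426 = (0.4714, -0.4714, -0.2357, 0.7071).
r_{12} = e_1·w_2 = 1.6499.
u_2 = w_2 − 1.6499·e_1 = (-3.7778, -2.2222, 2.3889, 1.8333).
‖u_2‖ = 5.3177, so e_2 = (-0.7104, -0.4179, 0.4492, 0.3448).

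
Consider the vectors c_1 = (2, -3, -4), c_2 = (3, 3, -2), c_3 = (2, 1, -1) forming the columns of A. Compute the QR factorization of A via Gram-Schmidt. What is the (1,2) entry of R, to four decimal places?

r_{12} = 0.9285

c_1 = (2, -3, -4); ‖c_1‖ = 5.3852, so q_1 = (0.3714, -0.5571, -0.7428).
r_{12} = q_1·c_2 = 0.9285.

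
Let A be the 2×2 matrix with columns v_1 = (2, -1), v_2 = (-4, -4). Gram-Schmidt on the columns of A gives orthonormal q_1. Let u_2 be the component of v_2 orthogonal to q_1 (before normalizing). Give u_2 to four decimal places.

u_2 = (-2.4000, -4.8000)

v_1 = (2, -1); ‖v_1‖ = 2.2361, so q_1 = (0.8944, -0.4472).
q_1·v_2 = 0.8944·(-4) + (-0.4472)·(-4) = -1.7889.
u_2 = v_2 + 1.7889·q_1 = (-2.4000, -4.8000).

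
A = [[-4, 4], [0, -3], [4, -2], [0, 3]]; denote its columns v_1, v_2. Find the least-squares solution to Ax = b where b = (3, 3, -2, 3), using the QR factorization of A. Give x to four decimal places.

x = (-0.5875, 0.0500)

v_1 = (-4, 0, 4, 0); ‖v_1‖ = 5.6569, so q_1 = (-0.7071, 0.0000, 0.7071, 0.0000).
q_1·v_2 = (-0.7071)·4 + 0.0000·(-3) + 0.7071·(-2) + 0.0000·3 = -4.2426.
u_2 = v_2 + 4.2426·q_1 = (1.0000, -3.0000, 1.0000, 3.0000).
‖u_2‖ = 4.4721, so q_2 = (0.2236, -0.6708, 0.2236, 0.6708).
Qᵀb = (-3.5355, 0.2236).
Back-substitute: x_2 = 0.2236/4.4721 = 0.0500.
x_1 = (-3.5355 + 4.2426·0.0500)/5.6569 = -0.5875.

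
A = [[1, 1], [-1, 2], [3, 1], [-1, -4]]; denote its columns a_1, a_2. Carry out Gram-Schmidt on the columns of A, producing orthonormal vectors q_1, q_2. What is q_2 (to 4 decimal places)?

q_2 = (0.1147, 0.5735, -0.1147, -0.8030)

a_1 = (1, -1, 3, -1); ‖a_1‖ = 3.4641, so q_1 = (0.2887, -0.2887, 0.8660, -0.2887).
q_1·a_2 = 0.2887·1 + (-0.2887)·2 + 0.8660·1 + (-0.2887)·(-4) = 1.7321.
u_2 = a_2 − 1.7321·q_1 = (0.5000, 2.5000, -0.5000, -3.5000).
‖u_2‖ = 4.3589, so q_2 = (0.1147, 0.5735, -0.1147, -0.8030).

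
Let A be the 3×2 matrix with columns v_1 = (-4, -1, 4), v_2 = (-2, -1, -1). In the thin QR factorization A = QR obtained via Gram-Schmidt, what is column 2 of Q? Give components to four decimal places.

v_1 = (-4, -1, 4); ‖v_1‖ = 5.7446, so e_1 = (-0.6963, -0.1741, 0.6963).
e_1·v_2 = (-0.6963)·(-2) + (-0.1741)·(-1) + 0.6963·(-1) = 0.8704.
u_2 = v_2 − 0.8704·e_1 = (-1.3939, -0.8485, -1.6061).
‖u_2‖ = 2.2896, so e_2 = (-0.6088, -0.3706, -0.7014).

e_2 = (-0.6088, -0.3706, -0.7014)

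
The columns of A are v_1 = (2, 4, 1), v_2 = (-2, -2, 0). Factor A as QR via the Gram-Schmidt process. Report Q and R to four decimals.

Q = [[0.4364, -0.8018], [0.8729, 0.2673], [0.2182, 0.5345]], R = [[4.5826, -2.6186], [0.0000, 1.0690]]

e_1 = v_1/‖v_1‖ = (2, 4, 1)/4.5826 = (0.4364, 0.8729, 0.2182).
r_{12} = e_1·v_2 = -2.6186.
u_2 = v_2 + 2.6186·e_1 = (-0.8571, 0.2857, 0.5714).
‖u_2‖ = 1.0690, so e_2 = (-0.8018, 0.2673, 0.5345).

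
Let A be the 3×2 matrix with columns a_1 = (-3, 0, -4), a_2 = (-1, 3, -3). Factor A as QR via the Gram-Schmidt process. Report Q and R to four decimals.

Q = [[-0.6000, 0.2530], [0.0000, 0.9487], [-0.8000, -0.1897]], R = [[5.0000, 3.0000], [0.0000, 3.1623]]

q_1 = a_1/‖a_1‖ = (-3, 0, -4)/5.0000 = (-0.6000, 0.0000, -0.8000).
r_{12} = q_1·a_2 = 3.0000.
u_2 = a_2 − 3.0000·q_1 = (0.8000, 3.0000, -0.6000).
‖u_2‖ = 3.1623, so q_2 = (0.2530, 0.9487, -0.1897).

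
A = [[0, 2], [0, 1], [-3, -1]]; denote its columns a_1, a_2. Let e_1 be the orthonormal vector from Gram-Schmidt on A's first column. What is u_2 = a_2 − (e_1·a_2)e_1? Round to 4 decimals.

u_2 = (2.0000, 1.0000, 0.0000)

a_1 = (0, 0, -3); ‖a_1‖ = 3.0000, so e_1 = (0.0000, 0.0000, -1.0000).
e_1·a_2 = 0.0000·2 + 0.0000·1 + (-1.0000)·(-1) = 1.0000.
u_2 = a_2 − 1.0000·e_1 = (2.0000, 1.0000, 0.0000).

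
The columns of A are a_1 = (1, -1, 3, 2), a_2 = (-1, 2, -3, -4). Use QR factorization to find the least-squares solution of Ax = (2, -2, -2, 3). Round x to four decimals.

x = (-2.4000, -2.0000)

e_1 = a_1/‖a_1‖ = (1, -1, 3, 2)/3.8730 = (0.2582, -0.2582, 0.7746, 0.5164).
r_{12} = e_1·a_2 = -5.1640.
u_2 = a_2 + 5.1640·e_1 = (0.3333, 0.6667, 1.0000, -1.3333).
‖u_2‖ = 1.8257, so e_2 = (0.1826, 0.3651, 0.5477, -0.7303).
Qᵀb = (1.0328, -3.6515).
Back-substitute: x_2 = -3.6515/1.8257 = -2.0000.
x_1 = (1.0328 + 5.1640·(-2.0000))/3.8730 = -2.4000.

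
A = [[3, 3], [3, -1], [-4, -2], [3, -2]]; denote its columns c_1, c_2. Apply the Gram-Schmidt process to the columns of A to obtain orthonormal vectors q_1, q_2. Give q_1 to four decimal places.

q_1 = (0.4575, 0.4575, -0.6100, 0.4575)

q_1 = c_1/‖c_1‖ = (3, 3, -4, 3)/6.5574 = (0.4575, 0.4575, -0.6100, 0.4575).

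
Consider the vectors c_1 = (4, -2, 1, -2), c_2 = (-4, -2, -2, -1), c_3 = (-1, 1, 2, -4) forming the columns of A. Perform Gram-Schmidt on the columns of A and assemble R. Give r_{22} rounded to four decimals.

r_{22} = 4.3863

c_1 = (4, -2, 1, -2); ‖c_1‖ = 5.0000, so q_1 = (0.8000, -0.4000, 0.2000, -0.4000).
q_1·c_2 = 0.8000·(-4) + (-0.4000)·(-2) + 0.2000·(-2) + (-0.4000)·(-1) = -2.4000.
u_2 = c_2 + 2.4000·q_1 = (-2.0800, -2.9600, -1.5200, -1.9600).
r_{22} = ‖u_2‖ = 4.3863.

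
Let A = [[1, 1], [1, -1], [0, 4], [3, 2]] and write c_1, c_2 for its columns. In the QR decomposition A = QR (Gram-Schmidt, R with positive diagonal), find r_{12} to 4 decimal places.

e_1 = c_1/‖c_1‖ = (1, 1, 0, 3)/3.3166 = (0.3015, 0.3015, 0.0000, 0.9045).
r_{12} = e_1·c_2 = 1.8091.

r_{12} = 1.8091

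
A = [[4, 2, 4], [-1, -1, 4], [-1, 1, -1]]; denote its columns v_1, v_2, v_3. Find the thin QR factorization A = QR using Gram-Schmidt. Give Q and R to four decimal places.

v_1 = (4, -1, -1); ‖v_1‖ = 4.2426, so e_1 = (0.9428, -0.2357, -0.2357).
e_1·v_2 = 0.9428·2 + (-0.2357)·(-1) + (-0.2357)·1 = 1.8856.
u_2 = v_2 − 1.8856·e_1 = (0.2222, -0.5556, 1.4444).
‖u_2‖ = 1.5635, so e_2 = (0.1421, -0.3553, 0.9239).
e_1·v_3 = 0.9428·4 + (-0.2357)·4 + (-0.2357)·(-1) = 3.0641; e_2·v_3 = 0.1421·4 + (-0.3553)·4 + 0.9239·(-1) = -1.7767.
u_3 = v_3 − 3.0641·e_1 + 1.7767·e_2 = (1.3636, 4.0909, 1.3636).
‖u_3‖ = 4.5227, so e_3 = (0.3015, 0.9045, 0.3015).

Q = [[0.9428, 0.1421, 0.3015], [-0.2357, -0.3553, 0.9045], [-0.2357, 0.9239, 0.3015]], R = [[4.2426, 1.8856, 3.0641], [0.0000, 1.5635, -1.7767], [0.0000, 0.0000, 4.5227]]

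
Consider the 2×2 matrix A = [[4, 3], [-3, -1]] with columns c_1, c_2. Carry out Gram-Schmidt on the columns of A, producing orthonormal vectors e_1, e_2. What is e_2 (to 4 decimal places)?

e_2 = (0.6000, 0.8000)

c_1 = (4, -3); ‖c_1‖ = 5.0000, so e_1 = (0.8000, -0.6000).
e_1·c_2 = 0.8000·3 + (-0.6000)·(-1) = 3.0000.
u_2 = c_2 − 3.0000·e_1 = (0.6000, 0.8000).
‖u_2‖ = 1.0000, so e_2 = (0.6000, 0.8000).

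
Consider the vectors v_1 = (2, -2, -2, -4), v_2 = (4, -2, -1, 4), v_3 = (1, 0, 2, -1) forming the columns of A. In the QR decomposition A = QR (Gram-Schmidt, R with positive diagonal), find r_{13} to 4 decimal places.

v_1 = (2, -2, -2, -4); ‖v_1‖ = 5.2915, so e_1 = (0.3780, -0.3780, -0.3780, -0.7559).
r_{13} = e_1·v_3 = 0.3780.

r_{13} = 0.3780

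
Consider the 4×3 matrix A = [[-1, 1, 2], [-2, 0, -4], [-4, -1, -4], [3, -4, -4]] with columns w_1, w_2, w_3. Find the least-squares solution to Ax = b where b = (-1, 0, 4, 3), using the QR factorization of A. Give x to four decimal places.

x = (-0.8551, -1.7971, 0.3478)

w_1 = (-1, -2, -4, 3); ‖w_1‖ = 5.4772, so q_1 = (-0.1826, -0.3651, -0.7303, 0.5477).
q_1·w_2 = (-0.1826)·1 + (-0.3651)·0 + (-0.7303)·(-1) + 0.5477·(-4) = -1.6432.
u_2 = w_2 + 1.6432·q_1 = (0.7000, -0.6000, -2.2000, -3.1000).
‖u_2‖ = 3.9115, so q_2 = (0.1790, -0.1534, -0.5624, -0.7925).
q_1·w_3 = (-0.1826)·2 + (-0.3651)·(-4) + (-0.7303)·(-4) + 0.5477·(-4) = 1.8257; q_2·w_3 = 0.1790·2 + (-0.1534)·(-4) + (-0.5624)·(-4) + (-0.7925)·(-4) = 6.3914.
u_3 = w_3 − 1.8257·q_1 − 6.3914·q_2 = (1.1895, -2.3529, 0.9281, 0.0654).
‖u_3‖ = 2.7959, so q_3 = (0.4255, -0.8416, 0.3320, 0.0234).
Qᵀb = (-1.0954, -4.8063, 0.9725).
Back-substitute: x_3 = 0.9725/2.7959 = 0.3478.
x_2 = (-4.8063 − 6.3914·0.3478)/3.9115 = -1.7971.
x_1 = (-1.0954 + 1.6432·(-1.7971) − 1.8257·0.3478)/5.4772 = -0.8551.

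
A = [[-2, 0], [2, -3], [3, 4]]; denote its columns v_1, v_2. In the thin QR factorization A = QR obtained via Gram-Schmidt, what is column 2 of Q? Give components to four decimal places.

v_1 = (-2, 2, 3); ‖v_1‖ = 4.1231, so q_1 = (-0.4851, 0.4851, 0.7276).
q_1·v_2 = (-0.4851)·0 + 0.4851·(-3) + 0.7276·4 = 1.4552.
u_2 = v_2 − 1.4552·q_1 = (0.7059, -3.7059, 2.9412).
‖u_2‖ = 4.7836, so q_2 = (0.1476, -0.7747, 0.6149).

q_2 = (0.1476, -0.7747, 0.6149)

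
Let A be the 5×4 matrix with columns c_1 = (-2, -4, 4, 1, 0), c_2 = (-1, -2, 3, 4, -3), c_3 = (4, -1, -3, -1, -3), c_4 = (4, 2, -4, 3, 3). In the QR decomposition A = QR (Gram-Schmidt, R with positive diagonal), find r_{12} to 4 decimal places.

r_{12} = 4.2744

c_1 = (-2, -4, 4, 1, 0); ‖c_1‖ = 6.0828, so q_1 = (-0.3288, -0.6576, 0.6576, 0.1644, 0.0000).
r_{12} = q_1·c_2 = 4.2744.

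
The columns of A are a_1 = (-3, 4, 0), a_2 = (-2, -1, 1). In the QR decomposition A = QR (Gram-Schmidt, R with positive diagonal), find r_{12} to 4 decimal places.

r_{12} = 0.4000

a_1 = (-3, 4, 0); ‖a_1‖ = 5.0000, so e_1 = (-0.6000, 0.8000, 0.0000).
r_{12} = e_1·a_2 = 0.4000.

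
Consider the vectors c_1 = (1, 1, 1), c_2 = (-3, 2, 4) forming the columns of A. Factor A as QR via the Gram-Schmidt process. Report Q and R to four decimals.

c_1 = (1, 1, 1); ‖c_1‖ = 1.7321, so e_1 = (0.5774, 0.5774, 0.5774).
e_1·c_2 = 0.5774·(-3) + 0.5774·2 + 0.5774·4 = 1.7321.
u_2 = c_2 − 1.7321·e_1 = (-4.0000, 1.0000, 3.0000).
‖u_2‖ = 5.0990, so e_2 = (-0.7845, 0.1961, 0.5883).

Q = [[0.5774, -0.7845], [0.5774, 0.1961], [0.5774, 0.5883]], R = [[1.7321, 1.7321], [0.0000, 5.0990]]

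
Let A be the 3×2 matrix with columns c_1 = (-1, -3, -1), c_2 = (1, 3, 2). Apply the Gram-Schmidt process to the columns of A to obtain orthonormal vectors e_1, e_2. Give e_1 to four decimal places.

e_1 = (-0.3015, -0.9045, -0.3015)

c_1 = (-1, -3, -1); ‖c_1‖ = 3.3166, so e_1 = (-0.3015, -0.9045, -0.3015).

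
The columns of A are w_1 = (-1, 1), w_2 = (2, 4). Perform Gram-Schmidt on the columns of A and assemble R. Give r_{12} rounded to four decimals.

q_1 = w_1/‖w_1‖ = (-1, 1)/1.4142 = (-0.7071, 0.7071).
r_{12} = q_1·w_2 = 1.4142.

r_{12} = 1.4142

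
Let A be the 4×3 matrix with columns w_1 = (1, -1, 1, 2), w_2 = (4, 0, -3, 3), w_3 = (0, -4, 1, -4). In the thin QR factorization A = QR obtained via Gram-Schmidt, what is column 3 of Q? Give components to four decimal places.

q_1 = w_1/‖w_1‖ = (1, -1, 1, 2)/2.6458 = (0.3780, -0.3780, 0.3780, 0.7559).
r_{12} = q_1·w_2 = 2.6458.
u_2 = w_2 − 2.6458·q_1 = (3.0000, 1.0000, -4.0000, 1.0000).
‖u_2‖ = 5.1962, so q_2 = (0.5774, 0.1925, -0.7698, 0.1925).
r_{13} = q_1·w_3 = -1.1339; r_{23} = q_2·w_3 = -2.3094.
u_3 = w_3 + 1.1339·q_1 + 2.3094·q_2 = (1.7619, -3.9841, -0.3492, -2.6984).
‖u_3‖ = 5.1362, so q_3 = (0.3430, -0.7757, -0.0680, -0.5254).

q_3 = (0.3430, -0.7757, -0.0680, -0.5254)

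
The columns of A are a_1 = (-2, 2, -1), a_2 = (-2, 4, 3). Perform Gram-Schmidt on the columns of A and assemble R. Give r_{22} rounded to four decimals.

r_{22} = 4.4721

a_1 = (-2, 2, -1); ‖a_1‖ = 3.0000, so e_1 = (-0.6667, 0.6667, -0.3333).
e_1·a_2 = (-0.6667)·(-2) + 0.6667·4 + (-0.3333)·3 = 3.0000.
u_2 = a_2 − 3.0000·e_1 = (0.0000, 2.0000, 4.0000).
r_{22} = ‖u_2‖ = 4.4721.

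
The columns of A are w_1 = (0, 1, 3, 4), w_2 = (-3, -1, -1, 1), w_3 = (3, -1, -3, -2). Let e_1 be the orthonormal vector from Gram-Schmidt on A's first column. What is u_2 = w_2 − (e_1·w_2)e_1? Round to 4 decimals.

w_1 = (0, 1, 3, 4); ‖w_1‖ = 5.0990, so e_1 = (0.0000, 0.1961, 0.5883, 0.7845).
e_1·w_2 = 0.0000·(-3) + 0.1961·(-1) + 0.5883·(-1) + 0.7845·1 = 0.0000.
u_2 = w_2 + 0.0000·e_1 = (-3.0000, -1.0000, -1.0000, 1.0000).

u_2 = (-3.0000, -1.0000, -1.0000, 1.0000)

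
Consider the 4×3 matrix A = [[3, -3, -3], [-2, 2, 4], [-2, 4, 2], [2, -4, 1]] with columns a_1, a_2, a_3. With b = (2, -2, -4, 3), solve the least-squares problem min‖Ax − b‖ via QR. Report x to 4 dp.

x = (-1.0000, -1.3333, -0.3333)

a_1 = (3, -2, -2, 2); ‖a_1‖ = 4.5826, so q_1 = (0.6547, -0.4364, -0.4364, 0.4364).
q_1·a_2 = 0.6547·(-3) + (-0.4364)·2 + (-0.4364)·4 + 0.4364·(-4) = -6.3283.
u_2 = a_2 + 6.3283·q_1 = (1.1429, -0.7619, 1.2381, -1.2381).
‖u_2‖ = 2.2254, so q_2 = (0.5136, -0.3424, 0.5563, -0.5563).
q_1·a_3 = 0.6547·(-3) + (-0.4364)·4 + (-0.4364)·2 + 0.4364·1 = -4.1461; q_2·a_3 = 0.5136·(-3) + (-0.3424)·4 + 0.5563·2 + (-0.5563)·1 = -2.3538.
u_3 = a_3 + 4.1461·q_1 + 2.3538·q_2 = (0.9231, 1.3846, 1.5000, 1.5000).
‖u_3‖ = 2.6962, so q_3 = (0.3424, 0.5136, 0.5563, 0.5563).
Qᵀb = (5.2372, -2.1826, -0.8987).
Back-substitute: x_3 = -0.8987/2.6962 = -0.3333.
x_2 = (-2.1826 + 2.3538·(-0.3333))/2.2254 = -1.3333.
x_1 = (5.2372 + 6.3283·(-1.3333) + 4.1461·(-0.3333))/4.5826 = -1.0000.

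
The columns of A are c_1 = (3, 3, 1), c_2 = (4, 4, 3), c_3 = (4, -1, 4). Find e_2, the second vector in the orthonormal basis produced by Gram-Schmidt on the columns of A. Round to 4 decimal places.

c_1 = (3, 3, 1); ‖c_1‖ = 4.3589, so e_1 = (0.6882, 0.6882, 0.2294).
e_1·c_2 = 0.6882·4 + 0.6882·4 + 0.2294·3 = 6.1942.
u_2 = c_2 − 6.1942·e_1 = (-0.2632, -0.2632, 1.5789).
‖u_2‖ = 1.6222, so e_2 = (-0.1622, -0.1622, 0.9733).

e_2 = (-0.1622, -0.1622, 0.9733)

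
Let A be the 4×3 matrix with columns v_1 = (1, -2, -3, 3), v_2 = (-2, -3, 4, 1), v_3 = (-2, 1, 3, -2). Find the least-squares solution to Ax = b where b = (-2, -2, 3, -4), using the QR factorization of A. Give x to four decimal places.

v_1 = (1, -2, -3, 3); ‖v_1‖ = 4.7958, so q_1 = (0.2085, -0.4170, -0.6255, 0.6255).
q_1·v_2 = 0.2085·(-2) + (-0.4170)·(-3) + (-0.6255)·4 + 0.6255·1 = -1.0426.
u_2 = v_2 + 1.0426·q_1 = (-1.7826, -3.4348, 3.3478, 1.6522).
‖u_2‖ = 5.3771, so q_2 = (-0.3315, -0.6388, 0.6226, 0.3073).
q_1·v_3 = 0.2085·(-2) + (-0.4170)·1 + (-0.6255)·3 + 0.6255·(-2) = -3.9618; q_2·v_3 = (-0.3315)·(-2) + (-0.6388)·1 + 0.6226·3 + 0.3073·(-2) = 1.2776.
u_3 = v_3 + 3.9618·q_1 − 1.2776·q_2 = (-0.7504, 0.1639, -0.2737, 0.0857).
‖u_3‖ = 0.8199, so q_3 = (-0.9152, 0.1999, -0.3338, 0.1045).
Qᵀb = (-3.9618, 2.5794, 0.0110).
Back-substitute: x_3 = 0.0110/0.8199 = 0.0134.
x_2 = (2.5794 − 1.2776·0.0134)/5.3771 = 0.4765.
x_1 = (-3.9618 + 1.0426·0.4765 + 3.9618·0.0134)/4.7958 = -0.7114.

x = (-0.7114, 0.4765, 0.0134)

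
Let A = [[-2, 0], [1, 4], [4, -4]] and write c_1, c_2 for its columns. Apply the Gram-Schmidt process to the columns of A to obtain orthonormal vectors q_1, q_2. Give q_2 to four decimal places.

c_1 = (-2, 1, 4); ‖c_1‖ = 4.5826, so q_1 = (-0.4364, 0.2182, 0.8729).
q_1·c_2 = (-0.4364)·0 + 0.2182·4 + 0.8729·(-4) = -2.6186.
u_2 = c_2 + 2.6186·q_1 = (-1.1429, 4.5714, -1.7143).
‖u_2‖ = 5.0143, so q_2 = (-0.2279, 0.9117, -0.3419).

q_2 = (-0.2279, 0.9117, -0.3419)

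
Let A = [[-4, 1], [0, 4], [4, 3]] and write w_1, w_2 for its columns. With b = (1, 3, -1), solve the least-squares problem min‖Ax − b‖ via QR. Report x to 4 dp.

x = (-0.3750, 0.5000)

w_1 = (-4, 0, 4); ‖w_1‖ = 5.6569, so q_1 = (-0.7071, 0.0000, 0.7071).
q_1·w_2 = (-0.7071)·1 + 0.0000·4 + 0.7071·3 = 1.4142.
u_2 = w_2 − 1.4142·q_1 = (2.0000, 4.0000, 2.0000).
‖u_2‖ = 4.8990, so q_2 = (0.4082, 0.8165, 0.4082).
Qᵀb = (-1.4142, 2.4495).
Back-substitute: x_2 = 2.4495/4.8990 = 0.5000.
x_1 = (-1.4142 − 1.4142·0.5000)/5.6569 = -0.3750.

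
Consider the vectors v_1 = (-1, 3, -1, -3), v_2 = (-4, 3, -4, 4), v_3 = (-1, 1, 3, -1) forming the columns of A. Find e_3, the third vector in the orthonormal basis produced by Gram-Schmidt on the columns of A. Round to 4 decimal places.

v_1 = (-1, 3, -1, -3); ‖v_1‖ = 4.4721, so e_1 = (-0.2236, 0.6708, -0.2236, -0.6708).
e_1·v_2 = (-0.2236)·(-4) + 0.6708·3 + (-0.2236)·(-4) + (-0.6708)·4 = 1.1180.
u_2 = v_2 − 1.1180·e_1 = (-3.7500, 2.2500, -3.7500, 4.7500).
‖u_2‖ = 7.4666, so e_2 = (-0.5022, 0.3013, -0.5022, 0.6362).
e_1·v_3 = (-0.2236)·(-1) + 0.6708·1 + (-0.2236)·3 + (-0.6708)·(-1) = 0.8944; e_2·v_3 = (-0.5022)·(-1) + 0.3013·1 + (-0.5022)·3 + 0.6362·(-1) = -1.3393.
u_3 = v_3 − 0.8944·e_1 + 1.3393·e_2 = (-1.4726, 0.8036, 2.5274, 0.4520).
‖u_3‖ = 3.0670, so e_3 = (-0.4802, 0.2620, 0.8241, 0.1474).

e_3 = (-0.4802, 0.2620, 0.8241, 0.1474)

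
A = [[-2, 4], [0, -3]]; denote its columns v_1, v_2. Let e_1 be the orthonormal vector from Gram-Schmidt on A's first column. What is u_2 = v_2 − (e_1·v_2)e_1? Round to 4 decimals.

v_1 = (-2, 0); ‖v_1‖ = 2.0000, so e_1 = (-1.0000, 0.0000).
e_1·v_2 = (-1.0000)·4 + 0.0000·(-3) = -4.0000.
u_2 = v_2 + 4.0000·e_1 = (0.0000, -3.0000).

u_2 = (0.0000, -3.0000)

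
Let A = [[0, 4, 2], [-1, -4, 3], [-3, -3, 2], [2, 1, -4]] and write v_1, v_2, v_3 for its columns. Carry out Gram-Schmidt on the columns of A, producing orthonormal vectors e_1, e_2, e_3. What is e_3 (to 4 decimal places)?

e_3 = (0.3951, 0.6620, -0.4911, -0.4056)

e_1 = v_1/‖v_1‖ = (0, -1, -3, 2)/3.7417 = (0.0000, -0.2673, -0.8018, 0.5345).
r_{12} = e_1·v_2 = 4.0089.
u_2 = v_2 − 4.0089·e_1 = (4.0000, -2.9286, 0.2143, -1.1429).
‖u_2‖ = 5.0920, so e_2 = (0.7855, -0.5751, 0.0421, -0.2244).
r_{13} = e_1·v_3 = -4.5434; r_{23} = e_2·v_3 = 0.8276.
u_3 = v_3 + 4.5434·e_1 − 0.8276·e_2 = (1.3499, 2.2617, -1.6777, -1.3857).
‖u_3‖ = 3.4165, so e_3 = (0.3951, 0.6620, -0.4911, -0.4056).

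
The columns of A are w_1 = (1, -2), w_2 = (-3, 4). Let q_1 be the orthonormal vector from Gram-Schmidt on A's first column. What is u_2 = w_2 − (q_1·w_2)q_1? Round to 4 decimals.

u_2 = (-0.8000, -0.4000)

w_1 = (1, -2); ‖w_1‖ = 2.2361, so q_1 = (0.4472, -0.8944).
q_1·w_2 = 0.4472·(-3) + (-0.8944)·4 = -4.9193.
u_2 = w_2 + 4.9193·q_1 = (-0.8000, -0.4000).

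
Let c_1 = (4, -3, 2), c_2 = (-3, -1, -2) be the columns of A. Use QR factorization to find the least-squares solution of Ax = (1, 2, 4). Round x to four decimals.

x = (-0.3586, -1.2616)

c_1 = (4, -3, 2); ‖c_1‖ = 5.3852, so e_1 = (0.7428, -0.5571, 0.3714).
e_1·c_2 = 0.7428·(-3) + (-0.5571)·(-1) + 0.3714·(-2) = -2.4140.
u_2 = c_2 + 2.4140·e_1 = (-1.2069, -2.3448, -1.1034).
‖u_2‖ = 2.8587, so e_2 = (-0.4222, -0.8202, -0.3860).
Qᵀb = (1.1142, -3.6066).
Back-substitute: x_2 = -3.6066/2.8587 = -1.2616.
x_1 = (1.1142 + 2.4140·(-1.2616))/5.3852 = -0.3586.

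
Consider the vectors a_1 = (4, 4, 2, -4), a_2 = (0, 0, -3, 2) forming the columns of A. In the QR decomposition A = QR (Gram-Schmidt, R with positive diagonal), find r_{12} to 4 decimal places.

r_{12} = -1.9415

q_1 = a_1/‖a_1‖ = (4, 4, 2, -4)/7.2111 = (0.5547, 0.5547, 0.2774, -0.5547).
r_{12} = q_1·a_2 = -1.9415.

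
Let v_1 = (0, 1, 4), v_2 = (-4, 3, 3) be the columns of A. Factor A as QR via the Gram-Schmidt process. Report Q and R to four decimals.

v_1 = (0, 1, 4); ‖v_1‖ = 4.1231, so e_1 = (0.0000, 0.2425, 0.9701).
e_1·v_2 = 0.0000·(-4) + 0.2425·3 + 0.9701·3 = 3.6380.
u_2 = v_2 − 3.6380·e_1 = (-4.0000, 2.1176, -0.5294).
‖u_2‖ = 4.5568, so e_2 = (-0.8778, 0.4647, -0.1162).

Q = [[0.0000, -0.8778], [0.2425, 0.4647], [0.9701, -0.1162]], R = [[4.1231, 3.6380], [0.0000, 4.5568]]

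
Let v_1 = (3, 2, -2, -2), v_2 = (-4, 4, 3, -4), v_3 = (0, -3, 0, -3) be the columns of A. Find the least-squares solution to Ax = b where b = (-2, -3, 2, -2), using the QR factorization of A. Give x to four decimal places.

q_1 = v_1/‖v_1‖ = (3, 2, -2, -2)/4.5826 = (0.6547, 0.4364, -0.4364, -0.4364).
r_{12} = q_1·v_2 = -0.4364.
u_2 = v_2 + 0.4364·q_1 = (-3.7143, 4.1905, 2.8095, -4.1905).
‖u_2‖ = 7.5372, so q_2 = (-0.4928, 0.5560, 0.3728, -0.5560).
r_{13} = q_1·v_3 = 0.0000; r_{23} = q_2·v_3 = 0.0000.
u_3 = v_3 + 0.0000·q_1 − 0.0000·q_2 = (0.0000, -3.0000, 0.0000, -3.0000).
‖u_3‖ = 4.2426, so q_3 = (0.0000, -0.7071, 0.0000, -0.7071).
Qᵀb = (-2.6186, 1.1751, 3.5355).
Back-substitute: x_3 = 3.5355/4.2426 = 0.8333.
x_2 = (1.1751 − 0.0000·0.8333)/7.5372 = 0.1559.
x_1 = (-2.6186 + 0.4364·0.1559 + 0.0000·0.8333)/4.5826 = -0.5566.

x = (-0.5566, 0.1559, 0.8333)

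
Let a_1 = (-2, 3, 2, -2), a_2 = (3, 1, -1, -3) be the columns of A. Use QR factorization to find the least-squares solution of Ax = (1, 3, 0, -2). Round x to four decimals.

x = (0.4964, 0.5752)

q_1 = a_1/‖a_1‖ = (-2, 3, 2, -2)/4.5826 = (-0.4364, 0.6547, 0.4364, -0.4364).
r_{12} = q_1·a_2 = 0.2182.
u_2 = a_2 − 0.2182·q_1 = (3.0952, 0.8571, -1.0952, -2.9048).
‖u_2‖ = 4.4668, so q_2 = (0.6929, 0.1919, -0.2452, -0.6503).
Qᵀb = (2.4004, 2.5692).
Back-substitute: x_2 = 2.5692/4.4668 = 0.5752.
x_1 = (2.4004 − 0.2182·0.5752)/4.5826 = 0.4964.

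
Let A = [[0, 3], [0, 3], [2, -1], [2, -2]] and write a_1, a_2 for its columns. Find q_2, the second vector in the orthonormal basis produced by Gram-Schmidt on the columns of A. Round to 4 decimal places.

q_2 = (0.6975, 0.6975, 0.1162, -0.1162)

q_1 = a_1/‖a_1‖ = (0, 0, 2, 2)/2.8284 = (0.0000, 0.0000, 0.7071, 0.7071).
r_{12} = q_1·a_2 = -2.1213.
u_2 = a_2 + 2.1213·q_1 = (3.0000, 3.0000, 0.5000, -0.5000).
‖u_2‖ = 4.3012, so q_2 = (0.6975, 0.6975, 0.1162, -0.1162).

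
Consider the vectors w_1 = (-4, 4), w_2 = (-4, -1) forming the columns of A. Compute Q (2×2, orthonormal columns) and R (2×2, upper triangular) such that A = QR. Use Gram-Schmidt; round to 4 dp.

Q = [[-0.7071, -0.7071], [0.7071, -0.7071]], R = [[5.6569, 2.1213], [0.0000, 3.5355]]

e_1 = w_1/‖w_1‖ = (-4, 4)/5.6569 = (-0.7071, 0.7071).
r_{12} = e_1·w_2 = 2.1213.
u_2 = w_2 − 2.1213·e_1 = (-2.5000, -2.5000).
‖u_2‖ = 3.5355, so e_2 = (-0.7071, -0.7071).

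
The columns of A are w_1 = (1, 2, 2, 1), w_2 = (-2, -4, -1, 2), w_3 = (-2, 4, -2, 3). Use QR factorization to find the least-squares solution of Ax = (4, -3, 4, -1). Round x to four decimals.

x = (1.3275, 0.2738, -1.1073)

q_1 = w_1/‖w_1‖ = (1, 2, 2, 1)/3.1623 = (0.3162, 0.6325, 0.6325, 0.3162).
r_{12} = q_1·w_2 = -3.1623.
u_2 = w_2 + 3.1623·q_1 = (-1.0000, -2.0000, 1.0000, 3.0000).
‖u_2‖ = 3.8730, so q_2 = (-0.2582, -0.5164, 0.2582, 0.7746).
r_{13} = q_1·w_3 = 1.5811; r_{23} = q_2·w_3 = 0.2582.
u_3 = w_3 − 1.5811·q_1 − 0.2582·q_2 = (-2.4333, 3.1333, -3.0667, 2.3000).
‖u_3‖ = 5.5166, so q_3 = (-0.4411, 0.5680, -0.5559, 0.4169).
Qᵀb = (1.5811, 0.7746, -6.1088).
Back-substitute: x_3 = -6.1088/5.5166 = -1.1073.
x_2 = (0.7746 − 0.2582·(-1.1073))/3.8730 = 0.2738.
x_1 = (1.5811 + 3.1623·0.2738 − 1.5811·(-1.1073))/3.1623 = 1.3275.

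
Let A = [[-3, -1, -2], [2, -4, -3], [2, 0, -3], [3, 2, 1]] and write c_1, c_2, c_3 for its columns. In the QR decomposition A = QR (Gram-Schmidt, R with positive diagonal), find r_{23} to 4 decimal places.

e_1 = c_1/‖c_1‖ = (-3, 2, 2, 3)/5.0990 = (-0.5883, 0.3922, 0.3922, 0.5883).
r_{12} = e_1·c_2 = 0.1961.
u_2 = c_2 − 0.1961·e_1 = (-0.8846, -4.0769, -0.0769, 1.8846).
‖u_2‖ = 4.5784, so e_2 = (-0.1932, -0.8905, -0.0168, 0.4116).
r_{23} = e_2·c_3 = 3.5199.

r_{23} = 3.5199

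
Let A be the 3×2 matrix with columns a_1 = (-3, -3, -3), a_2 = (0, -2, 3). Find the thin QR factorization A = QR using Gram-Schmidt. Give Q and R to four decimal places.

Q = [[-0.5774, -0.0937], [-0.5774, -0.6556], [-0.5774, 0.7493]], R = [[5.1962, -0.5774], [0.0000, 3.5590]]

e_1 = a_1/‖a_1‖ = (-3, -3, -3)/5.1962 = (-0.5774, -0.5774, -0.5774).
r_{12} = e_1·a_2 = -0.5774.
u_2 = a_2 + 0.5774·e_1 = (-0.3333, -2.3333, 2.6667).
‖u_2‖ = 3.5590, so e_2 = (-0.0937, -0.6556, 0.7493).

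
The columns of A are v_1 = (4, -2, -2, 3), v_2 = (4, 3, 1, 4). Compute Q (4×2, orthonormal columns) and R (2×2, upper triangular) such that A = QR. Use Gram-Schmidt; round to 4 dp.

Q = [[0.6963, 0.2883], [-0.3482, 0.7706], [-0.3482, 0.4047], [0.5222, 0.3992]], R = [[5.7446, 3.4816], [0.0000, 5.4661]]

v_1 = (4, -2, -2, 3); ‖v_1‖ = 5.7446, so e_1 = (0.6963, -0.3482, -0.3482, 0.5222).
e_1·v_2 = 0.6963·4 + (-0.3482)·3 + (-0.3482)·1 + 0.5222·4 = 3.4816.
u_2 = v_2 − 3.4816·e_1 = (1.5758, 4.2121, 2.2121, 2.1818).
‖u_2‖ = 5.4661, so e_2 = (0.2883, 0.7706, 0.4047, 0.3992).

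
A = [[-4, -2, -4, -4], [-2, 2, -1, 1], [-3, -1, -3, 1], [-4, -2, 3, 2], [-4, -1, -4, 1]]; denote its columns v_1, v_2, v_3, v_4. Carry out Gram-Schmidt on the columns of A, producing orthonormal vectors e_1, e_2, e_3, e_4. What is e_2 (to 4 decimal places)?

e_2 = (-0.2653, 0.9226, -0.0231, -0.2653, 0.0865)

v_1 = (-4, -2, -3, -4, -4); ‖v_1‖ = 7.8102, so e_1 = (-0.5121, -0.2561, -0.3841, -0.5121, -0.5121).
e_1·v_2 = (-0.5121)·(-2) + (-0.2561)·2 + (-0.3841)·(-1) + (-0.5121)·(-2) + (-0.5121)·(-1) = 2.4327.
u_2 = v_2 − 2.4327·e_1 = (-0.7541, 2.6230, -0.0656, -0.7541, 0.2459).
‖u_2‖ = 2.8429, so e_2 = (-0.2653, 0.9226, -0.0231, -0.2653, 0.0865).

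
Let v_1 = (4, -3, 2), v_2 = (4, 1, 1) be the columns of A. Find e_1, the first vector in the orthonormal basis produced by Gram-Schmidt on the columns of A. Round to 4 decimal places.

v_1 = (4, -3, 2); ‖v_1‖ = 5.3852, so e_1 = (0.7428, -0.5571, 0.3714).

e_1 = (0.7428, -0.5571, 0.3714)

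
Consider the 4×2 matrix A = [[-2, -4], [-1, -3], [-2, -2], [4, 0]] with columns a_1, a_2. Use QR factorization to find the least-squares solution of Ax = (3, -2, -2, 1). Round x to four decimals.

q_1 = a_1/‖a_1‖ = (-2, -1, -2, 4)/5.0000 = (-0.4000, -0.2000, -0.4000, 0.8000).
r_{12} = q_1·a_2 = 3.0000.
u_2 = a_2 − 3.0000·q_1 = (-2.8000, -2.4000, -0.8000, -2.4000).
‖u_2‖ = 4.4721, so q_2 = (-0.6261, -0.5367, -0.1789, -0.5367).
Qᵀb = (0.8000, -0.9839).
Back-substitute: x_2 = -0.9839/4.4721 = -0.2200.
x_1 = (0.8000 − 3.0000·(-0.2200))/5.0000 = 0.2920.

x = (0.2920, -0.2200)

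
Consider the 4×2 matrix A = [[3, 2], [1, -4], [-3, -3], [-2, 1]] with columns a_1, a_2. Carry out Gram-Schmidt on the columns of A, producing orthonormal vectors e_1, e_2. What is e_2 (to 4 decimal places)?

a_1 = (3, 1, -3, -2); ‖a_1‖ = 4.7958, so e_1 = (0.6255, 0.2085, -0.6255, -0.4170).
e_1·a_2 = 0.6255·2 + 0.2085·(-4) + (-0.6255)·(-3) + (-0.4170)·1 = 1.8766.
u_2 = a_2 − 1.8766·e_1 = (0.8261, -4.3913, -1.8261, 1.7826).
‖u_2‖ = 5.1457, so e_2 = (0.1605, -0.8534, -0.3549, 0.3464).

e_2 = (0.1605, -0.8534, -0.3549, 0.3464)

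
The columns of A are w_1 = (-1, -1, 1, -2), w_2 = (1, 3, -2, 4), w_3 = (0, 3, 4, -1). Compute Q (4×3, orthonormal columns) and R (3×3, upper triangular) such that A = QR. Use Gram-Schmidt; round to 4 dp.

Q = [[-0.3780, -0.7071, 0.4289], [-0.3780, 0.7071, 0.4289], [0.3780, 0.0000, 0.7944], [-0.7559, 0.0000, -0.0318]], R = [[2.6458, -5.2915, 1.1339], [0.0000, 1.4142, 2.1213], [0.0000, 0.0000, 4.4960]]

e_1 = w_1/‖w_1‖ = (-1, -1, 1, -2)/2.6458 = (-0.3780, -0.3780, 0.3780, -0.7559).
r_{12} = e_1·w_2 = -5.2915.
u_2 = w_2 + 5.2915·e_1 = (-1.0000, 1.0000, 0.0000, 0.0000).
‖u_2‖ = 1.4142, so e_2 = (-0.7071, 0.7071, 0.0000, 0.0000).
r_{13} = e_1·w_3 = 1.1339; r_{23} = e_2·w_3 = 2.1213.
u_3 = w_3 − 1.1339·e_1 − 2.1213·e_2 = (1.9286, 1.9286, 3.5714, -0.1429).
‖u_3‖ = 4.4960, so e_3 = (0.4289, 0.4289, 0.7944, -0.0318).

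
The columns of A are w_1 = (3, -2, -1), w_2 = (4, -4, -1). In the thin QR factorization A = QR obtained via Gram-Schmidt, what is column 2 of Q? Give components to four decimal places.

w_1 = (3, -2, -1); ‖w_1‖ = 3.7417, so q_1 = (0.8018, -0.5345, -0.2673).
q_1·w_2 = 0.8018·4 + (-0.5345)·(-4) + (-0.2673)·(-1) = 5.6125.
u_2 = w_2 − 5.6125·q_1 = (-0.5000, -1.0000, 0.5000).
‖u_2‖ = 1.2247, so q_2 = (-0.4082, -0.8165, 0.4082).

q_2 = (-0.4082, -0.8165, 0.4082)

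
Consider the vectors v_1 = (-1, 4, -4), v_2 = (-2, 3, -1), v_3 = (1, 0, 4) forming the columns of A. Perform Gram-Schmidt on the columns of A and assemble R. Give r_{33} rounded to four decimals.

r_{33} = 2.3835

q_1 = v_1/‖v_1‖ = (-1, 4, -4)/5.7446 = (-0.1741, 0.6963, -0.6963).
r_{12} = q_1·v_2 = 3.1334.
u_2 = v_2 − 3.1334·q_1 = (-1.4545, 0.8182, 1.1818).
‖u_2‖ = 2.0449, so q_2 = (-0.7113, 0.4001, 0.5779).
r_{13} = q_1·v_3 = -2.9593; r_{23} = q_2·v_3 = 1.6004.
u_3 = v_3 + 2.9593·q_1 − 1.6004·q_2 = (1.6232, 1.4203, 1.0145).
r_{33} = ‖u_3‖ = 2.3835.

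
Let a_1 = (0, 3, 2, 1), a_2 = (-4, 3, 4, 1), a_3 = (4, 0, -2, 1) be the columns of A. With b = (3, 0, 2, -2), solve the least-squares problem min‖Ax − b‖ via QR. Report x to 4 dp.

a_1 = (0, 3, 2, 1); ‖a_1‖ = 3.7417, so q_1 = (0.0000, 0.8018, 0.5345, 0.2673).
q_1·a_2 = 0.0000·(-4) + 0.8018·3 + 0.5345·4 + 0.2673·1 = 4.8107.
u_2 = a_2 − 4.8107·q_1 = (-4.0000, -0.8571, 1.4286, -0.2857).
‖u_2‖ = 4.3425, so q_2 = (-0.9211, -0.1974, 0.3290, -0.0658).
q_1·a_3 = 0.0000·4 + 0.8018·0 + 0.5345·(-2) + 0.2673·1 = -0.8018; q_2·a_3 = (-0.9211)·4 + (-0.1974)·0 + 0.3290·(-2) + (-0.0658)·1 = -4.4083.
u_3 = a_3 + 0.8018·q_1 + 4.4083·q_2 = (-0.0606, -0.2273, -0.1212, 0.9242).
‖u_3‖ = 0.9614, so q_3 = (-0.0630, -0.2364, -0.1261, 0.9614).
Qᵀb = (0.5345, -1.9739, -2.3640).
Back-substitute: x_3 = -2.3640/0.9614 = -2.4590.
x_2 = (-1.9739 + 4.4083·(-2.4590))/4.3425 = -2.9508.
x_1 = (0.5345 − 4.8107·(-2.9508) + 0.8018·(-2.4590))/3.7417 = 3.4098.

x = (3.4098, -2.9508, -2.4590)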